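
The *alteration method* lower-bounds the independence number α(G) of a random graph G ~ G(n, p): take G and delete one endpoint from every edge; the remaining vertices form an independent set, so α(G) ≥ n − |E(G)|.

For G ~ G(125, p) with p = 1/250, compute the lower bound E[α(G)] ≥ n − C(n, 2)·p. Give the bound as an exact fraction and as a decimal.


E[|E(G)|] = C(125, 2)·p = 7750 · (1/250) = 31.
E[α(G)] ≥ n − E[|E(G)|] = 125 − 31 = 94.
Numerically: ≈ 94.0000.
(This is only a lower bound; the true E[α(G)] may be larger.)

E[α(G)] ≥ 94 ≈ 94.0000.


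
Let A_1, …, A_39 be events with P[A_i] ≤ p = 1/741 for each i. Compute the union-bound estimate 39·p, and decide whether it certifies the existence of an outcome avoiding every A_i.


Union bound: P[∪_{i=1}^{39} A_i] ≤ Σ_i P[A_i] ≤ 39·p = 39·(1/741) = 1/19.
Numerically: 1/19 ≈ 0.05263.
Is 1/19 < 1? YES.
Since P[∪ A_i] ≤ 1/19 < 1, the complement has P[∩ A_i^c] ≥ 1 − 1/19 = 18/19 > 0, so some outcome avoids every A_i.

39·p = 1/19 ≈ 0.05263; existence CERTIFIED by the union bound.


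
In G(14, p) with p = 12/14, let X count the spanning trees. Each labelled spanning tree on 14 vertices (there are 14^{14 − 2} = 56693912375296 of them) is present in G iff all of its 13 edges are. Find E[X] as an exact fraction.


K_14 has 14^{14 − 2} = 56693912375296 labelled spanning trees.
For each such spanning tree H, let X_H = 1 if all 13 edges of H are present in G. Then P[X_H = 1] = p^{13} = (6/7)^{13} = 13060694016/96889010407.
By linearity: E[X] = Σ_H E[X_H] = 56693912375296 · p^{13} = 56693912375296 · 13060694016/96889010407 = 53496602689536/7.
Numerically: E[X] ≈ 7.6424e+12.

E[X] = 56693912375296 · (6/7)^{13} = 53496602689536/7 ≈ 7.6424e+12.


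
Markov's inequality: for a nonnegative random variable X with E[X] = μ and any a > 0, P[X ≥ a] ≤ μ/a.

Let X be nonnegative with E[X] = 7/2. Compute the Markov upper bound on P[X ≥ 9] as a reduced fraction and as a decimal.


μ = E[X] = 7/2, a = 9.
Markov: P[X ≥ 9] ≤ μ/a = (7/2)/9 = 7/18.
Numerically: ≈ 0.3889.
(Since a = 9 > μ = 3.5000, the bound 7/18 is < 1 and informative.)

P[X ≥ 9] ≤ 7/18 ≈ 0.3889.


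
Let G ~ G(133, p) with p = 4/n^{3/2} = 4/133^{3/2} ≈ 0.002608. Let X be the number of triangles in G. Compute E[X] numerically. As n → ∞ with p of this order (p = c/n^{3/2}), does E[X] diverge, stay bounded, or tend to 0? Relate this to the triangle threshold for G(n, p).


Number of potential triangles: C(133, 3) = 383306.
Each occurs with probability p³ ≈ (0.002608)³ ≈ 1.773567e-08.
By linearity: E[X] = C(133, 3)·p³ ≈ 383306 · 1.773567e-08 ≈ 0.0068.
Since α = 3/2 > 1, p = c/n^{3/2} = o(1/n) is below the triangle threshold p ~ 1/n. Asymptotically E[X] ~ (c³/6)·n^{3(1−α)} = (4³/6)·n^{-1.5} → 0, so by Markov's inequality G has no triangles w.h.p.

E[X] ≈ 0.0068; in regime p = Θ(1/n^{3/2}) E[X] tends to 0 (below the triangle threshold p ~ 1/n).


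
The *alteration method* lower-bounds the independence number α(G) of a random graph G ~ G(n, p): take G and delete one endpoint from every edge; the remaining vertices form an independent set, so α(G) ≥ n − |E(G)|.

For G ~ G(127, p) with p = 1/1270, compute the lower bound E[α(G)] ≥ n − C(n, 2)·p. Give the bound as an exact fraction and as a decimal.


E[|E(G)|] = C(127, 2)·p = 8001 · (1/1270) = 63/10.
E[α(G)] ≥ n − E[|E(G)|] = 127 − 63/10 = 1207/10.
Numerically: ≈ 120.70000.
(This is only a lower bound; the true E[α(G)] may be larger.)

E[α(G)] ≥ 1207/10 ≈ 120.70000.


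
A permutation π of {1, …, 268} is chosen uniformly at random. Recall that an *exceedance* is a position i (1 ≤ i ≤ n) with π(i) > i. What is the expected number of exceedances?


Write X = Σ_{i=1}^{268} X_i, where X_i = 1_{π(i) > i}.
For each fixed i, π(i) is uniform over {1, …, 268} (marginal of a uniform permutation), so P[π(i) > i] = (n − i)/n. Summing: Σ_{i=1}^{268} (n − i)/n = (0 + 1 + … + 267)/268 = 268(268 − 1)/(2·268) = (268 − 1)/2.
Hence E[X] = Σ_{i=1}^{268} (268 − i)/268 = 267/2 ≈ 133.500000.

E[X] = 267/2 = 133.500000.


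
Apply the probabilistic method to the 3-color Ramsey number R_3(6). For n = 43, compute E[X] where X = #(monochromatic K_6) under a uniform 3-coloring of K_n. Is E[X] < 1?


E[X] = C(43, 6) · 3^{1 − 15} = 6096454 · 3^{−14} = 6096454/4782969.
As a reduced fraction: E[X] = 6096454/4782969 ≈ 1.274617.
Is E[X] < 1? NO.
Since E[X] ≥ 1, the first-moment bound is inconclusive at n = 43; it does NOT by itself certify R_3(6) > 43.

E[X] = 6096454/4782969 ≈ 1.274617; E[X] ≥ 1; first-moment method inconclusive here.


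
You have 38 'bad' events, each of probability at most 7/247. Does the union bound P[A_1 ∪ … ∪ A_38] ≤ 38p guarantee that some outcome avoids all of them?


Union bound: P[∪_{i=1}^{38} A_i] ≤ Σ_i P[A_i] ≤ 38·p = 38·(7/247) = 14/13.
Numerically: 14/13 ≈ 1.077.
Is 14/13 < 1? NO.
Since the bound 14/13 is ≥ 1, the union bound is uninformative here; it does NOT by itself certify existence.

38·p = 14/13 ≈ 1.077; existence NOT certified by the union bound.


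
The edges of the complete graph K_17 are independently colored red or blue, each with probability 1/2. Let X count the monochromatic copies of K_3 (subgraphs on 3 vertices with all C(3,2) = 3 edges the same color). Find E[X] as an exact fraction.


Let X = Σ_S X_S over the C(17, 3) = 680 subsets S of size 3, where X_S = 1 if the K_3 on S is monochromatic.
For a fixed S, the K_3 on S has C(3, 2) = 3 edges. P[all 3 edges red] = (1/2)^3, and likewise for blue, so P[monochromatic] = 2·(1/2)^3 = 2^{1 − 3} = 1/4.
By linearity: E[X] = C(17, 3) · 2^{1 − 3} = 680 · 1/4 = 170.
Numerically: E[X] ≈ 170.00000.

E[X] = C(17,3)·2^(1−C(3,2)) = 170 ≈ 170.00000.


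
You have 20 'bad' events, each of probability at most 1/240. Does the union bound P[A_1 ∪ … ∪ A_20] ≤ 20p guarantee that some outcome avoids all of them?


Union bound: P[∪_{i=1}^{20} A_i] ≤ Σ_i P[A_i] ≤ 20·p = 20·(1/240) = 1/12.
Numerically: 1/12 ≈ 0.083.
Is 1/12 < 1? YES.
Since P[∪ A_i] ≤ 1/12 < 1, the complement has P[∩ A_i^c] ≥ 1 − 1/12 = 11/12 > 0, so some outcome avoids every A_i.

20·p = 1/12 ≈ 0.083; existence CERTIFIED by the union bound.


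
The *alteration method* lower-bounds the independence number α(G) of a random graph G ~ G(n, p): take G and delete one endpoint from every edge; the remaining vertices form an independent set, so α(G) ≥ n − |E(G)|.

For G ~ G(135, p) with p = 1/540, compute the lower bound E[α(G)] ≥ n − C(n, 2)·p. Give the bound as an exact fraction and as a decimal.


E[|E(G)|] = C(135, 2)·p = 9045 · (1/540) = 67/4.
E[α(G)] ≥ n − E[|E(G)|] = 135 − 67/4 = 473/4.
Numerically: ≈ 118.2500.
(This is only a lower bound; the true E[α(G)] may be larger.)

E[α(G)] ≥ 473/4 ≈ 118.2500.


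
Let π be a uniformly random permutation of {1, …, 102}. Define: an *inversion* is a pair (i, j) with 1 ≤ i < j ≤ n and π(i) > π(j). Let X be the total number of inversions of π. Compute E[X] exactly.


Write X = Σ X_I over the C(102, 2) = 5151 pairs i < j, with X_I the indicator of one inversion.
There are 5151 indicators.
For each fixed pair i < j, the values π(i) and π(j) are two distinct elements of {1, …, 102} in uniformly random order; by symmetry P[π(i) > π(j)] = 1/2.
By linearity: E[X] = 5151 · (1/2) = C(102, 2) · (1/2) = 5151/2 = 5151/2 ≈ 2575.50000.

E[X] = 5151/2 = 2575.50000.


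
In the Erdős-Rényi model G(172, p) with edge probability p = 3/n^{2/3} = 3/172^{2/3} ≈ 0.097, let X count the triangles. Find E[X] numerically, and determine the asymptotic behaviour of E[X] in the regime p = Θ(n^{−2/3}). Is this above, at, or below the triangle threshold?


Number of potential triangles: C(172, 3) = 833340.
Each occurs with probability p³ ≈ (0.097)³ ≈ 9.12655e-04.
By linearity: E[X] = C(172, 3)·p³ ≈ 833340 · 9.12655e-04 ≈ 760.552.
Since α = 2/3 < 1, p = c/n^{2/3} ≫ 1/n is above the triangle threshold p ~ 1/n. Asymptotically E[X] ~ (c³/6)·n^{3(1−α)} = (3³/6)·n^{1} → ∞; triangles are abundant w.h.p.

E[X] ≈ 760.552; in regime p = Θ(1/n^{2/3}) E[X] diverges (above the triangle threshold p ~ 1/n).


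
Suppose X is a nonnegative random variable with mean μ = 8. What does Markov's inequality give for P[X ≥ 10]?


μ = E[X] = 8, a = 10.
Markov: P[X ≥ 10] ≤ μ/a = (8)/10 = 4/5.
Numerically: ≈ 0.8000.
(Since a = 10 > μ = 8.0000, the bound 4/5 is < 1 and informative.)

P[X ≥ 10] ≤ 4/5 ≈ 0.8000.


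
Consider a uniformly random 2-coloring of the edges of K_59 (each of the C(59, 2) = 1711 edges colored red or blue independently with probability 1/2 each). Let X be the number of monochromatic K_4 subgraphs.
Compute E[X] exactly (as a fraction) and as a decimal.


Let X = Σ_S X_S over the C(59, 4) = 455126 subsets S of size 4, where X_S = 1 if the K_4 on S is monochromatic.
For a fixed S, the K_4 on S has C(4, 2) = 6 edges. P[all 6 edges red] = (1/2)^6, and likewise for blue, so P[monochromatic] = 2·(1/2)^6 = 2^{1 − 6} = 1/32.
By linearity: E[X] = C(59, 4) · 2^{1 − 6} = 455126 · 1/32 = 227563/16.
Numerically: E[X] ≈ 14222.687500.

E[X] = C(59,4)·2^(1−C(4,2)) = 227563/16 ≈ 14222.687500.


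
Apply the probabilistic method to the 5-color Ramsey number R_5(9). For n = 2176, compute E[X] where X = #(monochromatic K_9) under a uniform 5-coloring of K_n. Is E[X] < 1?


E[X] = C(2176, 9) · 5^{1 − 36} = 2964644298134342657641600 · 5^{−35} = 2964644298134342657641600/2910383045673370361328125.
As a reduced fraction: E[X] = 118585771925373706305664/116415321826934814453125 ≈ 1.019.
Is E[X] < 1? NO.
Since E[X] ≥ 1, the first-moment bound is inconclusive at n = 2176; it does NOT by itself certify R_5(9) > 2176.

E[X] = 118585771925373706305664/116415321826934814453125 ≈ 1.019; E[X] ≥ 1; first-moment method inconclusive here.


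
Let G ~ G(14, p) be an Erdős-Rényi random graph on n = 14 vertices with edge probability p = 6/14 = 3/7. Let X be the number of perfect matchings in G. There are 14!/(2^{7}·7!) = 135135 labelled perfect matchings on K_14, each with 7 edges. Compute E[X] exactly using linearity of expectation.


K_14 has 14!/(2^{7}·7!) = 135135 labelled perfect matchings.
For each such perfect matching H, let X_H = 1 if all 7 edges of H are present in G. Then P[X_H = 1] = p^{7} = (3/7)^{7} = 2187/823543.
Summing the indicators: E[X] = Σ_H E[X_H] = 135135 · p^{7} = 135135 · 2187/823543 = 42220035/117649.
Numerically: E[X] ≈ 358.864.

E[X] = 135135 · (3/7)^{7} = 42220035/117649 ≈ 358.864.


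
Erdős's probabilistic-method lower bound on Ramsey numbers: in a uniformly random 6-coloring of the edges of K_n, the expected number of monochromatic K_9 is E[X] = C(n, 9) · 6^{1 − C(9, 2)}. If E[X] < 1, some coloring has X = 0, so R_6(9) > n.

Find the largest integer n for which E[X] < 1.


We need C(n, 9) · 6^{1 − 36} < 1, i.e. C(n, 9) < 6^{36 − 1} = 1719070799748422591028658176.
Check values of n near the boundary:
  n = 4407: C(4407, 9) = 1713856532599459170657070050; 1713856532599459170657070050 < 1719070799748422591028658176? YES
  n = 4408: C(4408, 9) = 1717362945146264156457459600; 1717362945146264156457459600 < 1719070799748422591028658176? YES
  n = 4409: C(4409, 9) = 1720875732988608787686577131; 1720875732988608787686577131 < 1719070799748422591028658176? NO
  n = 4410: C(4410, 9) = 1724394906266704102180823710; 1724394906266704102180823710 < 1719070799748422591028658176? NO
The largest n with C(n, 9) < 1719070799748422591028658176 is n = 4408 (where E[X] = 35778394690547169926197075/35813974994758803979763712 ≈ 0.999007). Hence R_6(9) > 4408, i.e. R_6(9) ≥ 4409.

Largest n = 4408; hence R_6(9) > 4408.


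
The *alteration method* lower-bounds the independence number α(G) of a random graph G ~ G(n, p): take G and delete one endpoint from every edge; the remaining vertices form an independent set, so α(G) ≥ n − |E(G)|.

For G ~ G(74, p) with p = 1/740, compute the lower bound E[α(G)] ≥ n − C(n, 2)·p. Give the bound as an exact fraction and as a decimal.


E[|E(G)|] = C(74, 2)·p = 2701 · (1/740) = 73/20.
E[α(G)] ≥ n − E[|E(G)|] = 74 − 73/20 = 1407/20.
Numerically: ≈ 70.350000.
(This is only a lower bound; the true E[α(G)] may be larger.)

E[α(G)] ≥ 1407/20 ≈ 70.350000.


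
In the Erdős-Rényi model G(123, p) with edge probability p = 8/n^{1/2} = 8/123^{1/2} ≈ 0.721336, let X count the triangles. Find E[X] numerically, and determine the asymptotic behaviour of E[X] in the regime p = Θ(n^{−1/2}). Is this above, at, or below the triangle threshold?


Number of potential triangles: C(123, 3) = 302621.
Each occurs with probability p³ ≈ (0.721336)³ ≈ 3.75329149e-01.
By linearity: E[X] = C(123, 3)·p³ ≈ 302621 · 3.75329149e-01 ≈ 113582.482321.
Since α = 1/2 < 1, p = c/n^{1/2} ≫ 1/n is above the triangle threshold p ~ 1/n. Asymptotically E[X] ~ (c³/6)·n^{3(1−α)} = (8³/6)·n^{1.5} → ∞; triangles are abundant w.h.p.

E[X] ≈ 113582.482321; in regime p = Θ(1/n^{1/2}) E[X] diverges (above the triangle threshold p ~ 1/n).


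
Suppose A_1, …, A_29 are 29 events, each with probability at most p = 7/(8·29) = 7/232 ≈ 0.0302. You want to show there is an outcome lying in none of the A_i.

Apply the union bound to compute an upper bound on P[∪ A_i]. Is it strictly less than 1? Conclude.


Union bound: P[∪_{i=1}^{29} A_i] ≤ Σ_i P[A_i] ≤ 29·p = 29·(7/232) = 7/8.
Numerically: 7/8 ≈ 0.8750.
Is 7/8 < 1? YES.
Since P[∪ A_i] ≤ 7/8 < 1, the complement has P[∩ A_i^c] ≥ 1 − 7/8 = 1/8 > 0, so some outcome avoids every A_i.

29·p = 7/8 ≈ 0.8750; existence CERTIFIED by the union bound.


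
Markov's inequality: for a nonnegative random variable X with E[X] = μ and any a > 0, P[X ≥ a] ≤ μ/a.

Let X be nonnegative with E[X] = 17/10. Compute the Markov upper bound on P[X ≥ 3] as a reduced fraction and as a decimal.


μ = E[X] = 17/10, a = 3.
Markov: P[X ≥ 3] ≤ μ/a = (17/10)/3 = 17/30.
Numerically: ≈ 0.566667.
(Since a = 3 > μ = 1.700000, the bound 17/30 is < 1 and informative.)

P[X ≥ 3] ≤ 17/30 ≈ 0.566667.


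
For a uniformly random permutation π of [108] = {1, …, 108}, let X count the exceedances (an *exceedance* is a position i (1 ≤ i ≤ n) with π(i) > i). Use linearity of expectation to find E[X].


Write X = Σ_{i=1}^{108} X_i, where X_i = 1_{π(i) > i}.
For each fixed i, π(i) is uniform over {1, …, 108} (marginal of a uniform permutation), so P[π(i) > i] = (n − i)/n. Summing: Σ_{i=1}^{108} (n − i)/n = (0 + 1 + … + 107)/108 = 108(108 − 1)/(2·108) = (108 − 1)/2.
Hence E[X] = Σ_{i=1}^{108} (108 − i)/108 = 107/2 ≈ 53.500.

E[X] = 107/2 = 53.500.


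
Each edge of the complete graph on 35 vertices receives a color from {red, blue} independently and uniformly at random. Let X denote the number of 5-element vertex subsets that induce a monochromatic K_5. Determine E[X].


Let X = Σ_S X_S over the C(35, 5) = 324632 subsets S of size 5, where X_S = 1 if the K_5 on S is monochromatic.
For a fixed S, the K_5 on S has C(5, 2) = 10 edges. P[all 10 edges red] = (1/2)^10, and likewise for blue, so P[monochromatic] = 2·(1/2)^10 = 2^{1 − 10} = 1/512.
Summing: E[X] = C(35, 5) · 2^{1 − 10} = 324632 · 1/512 = 40579/64.
Numerically: E[X] ≈ 634.0469.

E[X] = C(35,5)·2^(1−C(5,2)) = 40579/64 ≈ 634.0469.


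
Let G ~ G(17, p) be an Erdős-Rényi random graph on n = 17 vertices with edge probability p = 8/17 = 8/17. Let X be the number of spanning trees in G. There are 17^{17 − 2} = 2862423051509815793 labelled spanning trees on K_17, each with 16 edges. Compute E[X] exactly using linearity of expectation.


K_17 has 17^{17 − 2} = 2862423051509815793 labelled spanning trees.
For each such spanning tree H, let X_H = 1 if all 16 edges of H are present in G. Then P[X_H = 1] = p^{16} = (8/17)^{16} = 281474976710656/48661191875666868481.
Summing the indicators: E[X] = Σ_H E[X_H] = 2862423051509815793 · p^{16} = 2862423051509815793 · 281474976710656/48661191875666868481 = 281474976710656/17.
Numerically: E[X] ≈ 1.6557e+13.

E[X] = 2862423051509815793 · (8/17)^{16} = 281474976710656/17 ≈ 1.6557e+13.


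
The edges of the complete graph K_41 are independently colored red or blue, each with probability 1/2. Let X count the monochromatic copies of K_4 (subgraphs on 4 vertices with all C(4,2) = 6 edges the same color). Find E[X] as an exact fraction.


Let X = Σ_S X_S over the C(41, 4) = 101270 subsets S of size 4, where X_S = 1 if the K_4 on S is monochromatic.
For a fixed S, the K_4 on S has C(4, 2) = 6 edges. P[all 6 edges red] = (1/2)^6, and likewise for blue, so P[monochromatic] = 2·(1/2)^6 = 2^{1 − 6} = 1/32.
By linearity: E[X] = C(41, 4) · 2^{1 − 6} = 101270 · 1/32 = 50635/16.
Numerically: E[X] ≈ 3164.687500.

E[X] = C(41,4)·2^(1−C(4,2)) = 50635/16 ≈ 3164.687500.


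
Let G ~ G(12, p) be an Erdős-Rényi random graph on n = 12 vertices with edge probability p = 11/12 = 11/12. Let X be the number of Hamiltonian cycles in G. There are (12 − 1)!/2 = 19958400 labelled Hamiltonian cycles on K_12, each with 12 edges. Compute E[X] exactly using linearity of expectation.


K_12 has (12 − 1)!/2 = 19958400 labelled Hamiltonian cycles.
For each such Hamiltonian cycle H, let X_H = 1 if all 12 edges of H are present in G. Then P[X_H = 1] = p^{12} = (11/12)^{12} = 3138428376721/8916100448256.
By linearity: E[X] = Σ_H E[X_H] = 19958400 · p^{12} = 19958400 · 3138428376721/8916100448256 = 6041474625187925/859963392.
Numerically: E[X] ≈ 7.02527e+06.

E[X] = 19958400 · (11/12)^{12} = 6041474625187925/859963392 ≈ 7.02527e+06.


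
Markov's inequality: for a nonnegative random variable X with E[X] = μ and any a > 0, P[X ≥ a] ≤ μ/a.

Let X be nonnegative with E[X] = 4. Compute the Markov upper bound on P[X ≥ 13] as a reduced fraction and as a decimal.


μ = E[X] = 4, a = 13.
Markov: P[X ≥ 13] ≤ μ/a = (4)/13 = 4/13.
Numerically: ≈ 0.308.
(Since a = 13 > μ = 4.000, the bound 4/13 is < 1 and informative.)

P[X ≥ 13] ≤ 4/13 ≈ 0.308.


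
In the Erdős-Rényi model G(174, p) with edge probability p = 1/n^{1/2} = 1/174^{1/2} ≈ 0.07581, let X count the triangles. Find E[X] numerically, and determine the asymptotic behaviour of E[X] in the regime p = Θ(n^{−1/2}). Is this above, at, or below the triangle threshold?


Number of potential triangles: C(174, 3) = 862924.
Each occurs with probability p³ ≈ (0.07581)³ ≈ 4.3568853e-04.
By linearity: E[X] = C(174, 3)·p³ ≈ 862924 · 4.3568853e-04 ≈ 375.96609.
Since α = 1/2 < 1, p = c/n^{1/2} ≫ 1/n is above the triangle threshold p ~ 1/n. Asymptotically E[X] ~ (c³/6)·n^{3(1−α)} = (1³/6)·n^{1.5} → ∞; triangles are abundant w.h.p.

E[X] ≈ 375.96609; in regime p = Θ(1/n^{1/2}) E[X] diverges (above the triangle threshold p ~ 1/n).


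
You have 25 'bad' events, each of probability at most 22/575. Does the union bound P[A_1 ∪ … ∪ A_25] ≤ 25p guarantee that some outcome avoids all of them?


Union bound: P[∪_{i=1}^{25} A_i] ≤ Σ_i P[A_i] ≤ 25·p = 25·(22/575) = 22/23.
Numerically: 22/23 ≈ 0.95652.
Is 22/23 < 1? YES.
Since P[∪ A_i] ≤ 22/23 < 1, the complement has P[∩ A_i^c] ≥ 1 − 22/23 = 1/23 > 0, so some outcome avoids every A_i.

25·p = 22/23 ≈ 0.95652; existence CERTIFIED by the union bound.


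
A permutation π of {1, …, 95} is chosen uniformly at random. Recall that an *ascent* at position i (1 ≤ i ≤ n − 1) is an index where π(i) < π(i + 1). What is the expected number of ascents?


Write X = Σ X_I over i = 1, …, 94, with X_I the indicator of one ascent.
There are 94 indicators.
For each fixed i, the pair (π(i), π(i+1)) is a uniformly random ordered pair of distinct values from {1, …, 95}; by symmetry P[π(i) < π(i+1)] = 1/2.
By linearity: E[X] = 94 · (1/2) = (95 − 1) · (1/2) = 47 ≈ 47.00000.

E[X] = 47 = 47.00000.


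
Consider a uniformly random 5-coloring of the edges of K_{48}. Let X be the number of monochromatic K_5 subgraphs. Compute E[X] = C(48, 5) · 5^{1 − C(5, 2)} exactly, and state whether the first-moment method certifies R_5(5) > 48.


E[X] = C(48, 5) · 5^{1 − 10} = 1712304 · 5^{−9} = 1712304/1953125.
As a reduced fraction: E[X] = 1712304/1953125 ≈ 0.8766996.
Is E[X] < 1? YES.
Since E[X] < 1, there exists a 5-coloring of K_{48} with no monochromatic K_5; hence R_5(5) > 48.

E[X] = 1712304/1953125 ≈ 0.8766996; E[X] < 1, so R_5(5) > 48.


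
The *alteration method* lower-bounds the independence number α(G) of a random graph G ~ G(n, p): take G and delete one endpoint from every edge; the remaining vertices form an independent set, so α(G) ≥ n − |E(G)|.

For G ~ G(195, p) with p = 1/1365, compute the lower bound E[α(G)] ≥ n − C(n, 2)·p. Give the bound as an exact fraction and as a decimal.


E[|E(G)|] = C(195, 2)·p = 18915 · (1/1365) = 97/7.
E[α(G)] ≥ n − E[|E(G)|] = 195 − 97/7 = 1268/7.
Numerically: ≈ 181.142857.
(This is only a lower bound; the true E[α(G)] may be larger.)

E[α(G)] ≥ 1268/7 ≈ 181.142857.


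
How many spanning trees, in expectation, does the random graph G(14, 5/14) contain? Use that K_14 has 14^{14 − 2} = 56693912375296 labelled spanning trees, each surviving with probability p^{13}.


K_14 has 14^{14 − 2} = 56693912375296 labelled spanning trees.
For each such spanning tree H, let X_H = 1 if all 13 edges of H are present in G. Then P[X_H = 1] = p^{13} = (5/14)^{13} = 1220703125/793714773254144.
Summing the indicators: E[X] = Σ_H E[X_H] = 56693912375296 · p^{13} = 56693912375296 · 1220703125/793714773254144 = 1220703125/14.
Numerically: E[X] ≈ 8.7193e+07.

E[X] = 56693912375296 · (5/14)^{13} = 1220703125/14 ≈ 8.7193e+07.


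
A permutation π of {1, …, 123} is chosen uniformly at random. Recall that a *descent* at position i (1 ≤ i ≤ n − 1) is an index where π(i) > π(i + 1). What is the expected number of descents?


Write X = Σ X_I over i = 1, …, 122, with X_I the indicator of one descent.
There are 122 indicators.
For each fixed i, the pair (π(i), π(i+1)) is a uniformly random ordered pair of distinct values from {1, …, 123}; by symmetry P[π(i) > π(i+1)] = 1/2.
By linearity: E[X] = 122 · (1/2) = (123 − 1) · (1/2) = 61 ≈ 61.00000.

E[X] = 61 = 61.00000.


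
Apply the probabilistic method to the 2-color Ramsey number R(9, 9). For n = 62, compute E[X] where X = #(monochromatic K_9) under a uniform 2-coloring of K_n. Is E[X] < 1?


E[X] = C(62, 9) · 2^{1 − 36} = 20286591270 · 2^{−35} = 20286591270/34359738368.
As a reduced fraction: E[X] = 10143295635/17179869184 ≈ 0.590.
Is E[X] < 1? YES.
Since E[X] < 1, there exists a 2-coloring of K_{62} with no monochromatic K_9; hence R(9, 9) > 62.

E[X] = 10143295635/17179869184 ≈ 0.590; E[X] < 1, so R(9, 9) > 62.


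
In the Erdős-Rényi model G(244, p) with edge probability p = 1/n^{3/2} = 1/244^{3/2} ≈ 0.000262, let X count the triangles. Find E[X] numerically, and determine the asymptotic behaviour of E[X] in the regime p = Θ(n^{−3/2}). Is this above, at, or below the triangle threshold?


Number of potential triangles: C(244, 3) = 2391444.
Each occurs with probability p³ ≈ (0.000262)³ ≈ 1.80612e-11.
By linearity: E[X] = C(244, 3)·p³ ≈ 2391444 · 1.80612e-11 ≈ 0.000.
Since α = 3/2 > 1, p = c/n^{3/2} = o(1/n) is below the triangle threshold p ~ 1/n. Asymptotically E[X] ~ (c³/6)·n^{3(1−α)} = (1³/6)·n^{-1.5} → 0, so by Markov's inequality G has no triangles w.h.p.

E[X] ≈ 0.000; in regime p = Θ(1/n^{3/2}) E[X] tends to 0 (below the triangle threshold p ~ 1/n).


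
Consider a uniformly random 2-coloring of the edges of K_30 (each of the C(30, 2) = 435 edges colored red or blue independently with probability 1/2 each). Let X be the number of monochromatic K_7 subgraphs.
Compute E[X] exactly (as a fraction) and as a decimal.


Let X = Σ_S X_S over the C(30, 7) = 2035800 subsets S of size 7, where X_S = 1 if the K_7 on S is monochromatic.
For a fixed S, the K_7 on S has C(7, 2) = 21 edges. P[all 21 edges red] = (1/2)^21, and likewise for blue, so P[monochromatic] = 2·(1/2)^21 = 2^{1 − 21} = 1/1048576.
By linearity: E[X] = C(30, 7) · 2^{1 − 21} = 2035800 · 1/1048576 = 254475/131072.
Numerically: E[X] ≈ 1.94149.

E[X] = C(30,7)·2^(1−C(7,2)) = 254475/131072 ≈ 1.94149.


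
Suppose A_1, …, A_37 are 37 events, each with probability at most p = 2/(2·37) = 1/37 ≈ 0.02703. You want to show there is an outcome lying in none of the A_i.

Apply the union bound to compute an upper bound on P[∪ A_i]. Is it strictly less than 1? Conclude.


Union bound: P[∪_{i=1}^{37} A_i] ≤ Σ_i P[A_i] ≤ 37·p = 37·(1/37) = 1.
Numerically: 1 ≈ 1.00000.
Is 1 < 1? NO.
Since the bound 1 is ≥ 1, the union bound is uninformative here; it does NOT by itself certify existence.

37·p = 1 ≈ 1.00000; existence NOT certified by the union bound.


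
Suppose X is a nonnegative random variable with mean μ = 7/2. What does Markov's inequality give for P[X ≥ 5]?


μ = E[X] = 7/2, a = 5.
Markov: P[X ≥ 5] ≤ μ/a = (7/2)/5 = 7/10.
Numerically: ≈ 0.7000.
(Since a = 5 > μ = 3.5000, the bound 7/10 is < 1 and informative.)

P[X ≥ 5] ≤ 7/10 ≈ 0.7000.


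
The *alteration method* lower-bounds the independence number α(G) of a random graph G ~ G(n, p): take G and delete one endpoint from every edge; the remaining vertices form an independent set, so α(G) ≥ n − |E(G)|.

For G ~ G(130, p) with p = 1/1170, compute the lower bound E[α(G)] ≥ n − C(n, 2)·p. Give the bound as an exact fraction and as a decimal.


E[|E(G)|] = C(130, 2)·p = 8385 · (1/1170) = 43/6.
E[α(G)] ≥ n − E[|E(G)|] = 130 − 43/6 = 737/6.
Numerically: ≈ 122.833333.
(This is only a lower bound; the true E[α(G)] may be larger.)

E[α(G)] ≥ 737/6 ≈ 122.833333.


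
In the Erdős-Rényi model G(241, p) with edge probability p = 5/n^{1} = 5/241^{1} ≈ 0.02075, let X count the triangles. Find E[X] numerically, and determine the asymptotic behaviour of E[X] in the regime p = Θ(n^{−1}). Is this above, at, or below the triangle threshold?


Number of potential triangles: C(241, 3) = 2303960.
Each occurs with probability p³ ≈ (0.02075)³ ≈ 8.930153e-06.
By linearity: E[X] = C(241, 3)·p³ ≈ 2303960 · 8.930153e-06 ≈ 20.5747.
Here α = 1, so p = 5/n is exactly at the triangle threshold p ~ 1/n. Asymptotically E[X] → c³/6 = 5³/6 = 125/6 ≈ 20.8333, a bounded constant. In this regime the triangle count is asymptotically Poisson(c³/6).

E[X] ≈ 20.5747; in regime p = Θ(1/n^{1}) E[X] stays bounded (at the triangle threshold p ~ 1/n).


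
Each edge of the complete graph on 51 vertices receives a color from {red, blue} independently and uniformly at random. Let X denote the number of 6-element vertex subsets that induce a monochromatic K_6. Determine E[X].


Let X = Σ_S X_S over the C(51, 6) = 18009460 subsets S of size 6, where X_S = 1 if the K_6 on S is monochromatic.
For a fixed S, the K_6 on S has C(6, 2) = 15 edges. P[all 15 edges red] = (1/2)^15, and likewise for blue, so P[monochromatic] = 2·(1/2)^15 = 2^{1 − 15} = 1/16384.
By linearity of expectation: E[X] = C(51, 6) · 2^{1 − 15} = 18009460 · 1/16384 = 4502365/4096.
Numerically: E[X] ≈ 1099.21021.

E[X] = C(51,6)·2^(1−C(6,2)) = 4502365/4096 ≈ 1099.21021.


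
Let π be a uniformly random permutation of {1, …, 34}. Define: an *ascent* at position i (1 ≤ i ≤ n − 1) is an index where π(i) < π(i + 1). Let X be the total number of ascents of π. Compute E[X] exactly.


Write X = Σ X_I over i = 1, …, 33, with X_I the indicator of one ascent.
There are 33 indicators.
For each fixed i, the pair (π(i), π(i+1)) is a uniformly random ordered pair of distinct values from {1, …, 34}; by symmetry P[π(i) < π(i+1)] = 1/2.
By linearity: E[X] = 33 · (1/2) = (34 − 1) · (1/2) = 33/2 ≈ 16.500000.

E[X] = 33/2 = 16.500000.


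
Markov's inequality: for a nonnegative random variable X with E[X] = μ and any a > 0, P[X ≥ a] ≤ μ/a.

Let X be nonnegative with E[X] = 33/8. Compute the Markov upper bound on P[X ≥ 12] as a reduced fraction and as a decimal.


μ = E[X] = 33/8, a = 12.
Markov: P[X ≥ 12] ≤ μ/a = (33/8)/12 = 11/32.
Numerically: ≈ 0.34375.
(Since a = 12 > μ = 4.12500, the bound 11/32 is < 1 and informative.)

P[X ≥ 12] ≤ 11/32 ≈ 0.34375.


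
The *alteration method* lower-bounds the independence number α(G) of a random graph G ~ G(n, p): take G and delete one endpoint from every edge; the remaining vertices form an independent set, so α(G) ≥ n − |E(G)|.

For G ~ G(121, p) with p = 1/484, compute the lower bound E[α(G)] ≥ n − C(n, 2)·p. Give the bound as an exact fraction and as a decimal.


E[|E(G)|] = C(121, 2)·p = 7260 · (1/484) = 15.
E[α(G)] ≥ n − E[|E(G)|] = 121 − 15 = 106.
Numerically: ≈ 106.0000.
(This is only a lower bound; the true E[α(G)] may be larger.)

E[α(G)] ≥ 106 ≈ 106.0000.


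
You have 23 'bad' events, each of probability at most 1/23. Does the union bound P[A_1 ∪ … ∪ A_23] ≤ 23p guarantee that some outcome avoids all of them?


Union bound: P[∪_{i=1}^{23} A_i] ≤ Σ_i P[A_i] ≤ 23·p = 23·(1/23) = 1.
Numerically: 1 ≈ 1.000.
Is 1 < 1? NO.
Since the bound 1 is ≥ 1, the union bound is uninformative here; it does NOT by itself certify existence.

23·p = 1 ≈ 1.000; existence NOT certified by the union bound.


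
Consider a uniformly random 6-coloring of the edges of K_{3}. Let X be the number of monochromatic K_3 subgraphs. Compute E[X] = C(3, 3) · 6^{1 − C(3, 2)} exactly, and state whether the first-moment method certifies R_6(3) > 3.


E[X] = C(3, 3) · 6^{1 − 3} = 1 · 6^{−2} = 1/36.
As a reduced fraction: E[X] = 1/36 ≈ 0.027778.
Is E[X] < 1? YES.
Since E[X] < 1, there exists a 6-coloring of K_{3} with no monochromatic K_3; hence R_6(3) > 3.

E[X] = 1/36 ≈ 0.027778; E[X] < 1, so R_6(3) > 3.


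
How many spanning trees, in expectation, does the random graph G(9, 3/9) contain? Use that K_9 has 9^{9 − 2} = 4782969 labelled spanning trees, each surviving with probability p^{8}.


K_9 has 9^{9 − 2} = 4782969 labelled spanning trees.
For each such spanning tree H, let X_H = 1 if all 8 edges of H are present in G. Then P[X_H = 1] = p^{8} = (1/3)^{8} = 1/6561.
Summing the indicators: E[X] = Σ_H E[X_H] = 4782969 · p^{8} = 4782969 · 1/6561 = 729.
Numerically: E[X] ≈ 729.

E[X] = 4782969 · (1/3)^{8} = 729 ≈ 729.


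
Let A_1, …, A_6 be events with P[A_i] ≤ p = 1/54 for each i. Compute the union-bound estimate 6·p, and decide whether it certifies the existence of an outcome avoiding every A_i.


Union bound: P[∪_{i=1}^{6} A_i] ≤ Σ_i P[A_i] ≤ 6·p = 6·(1/54) = 1/9.
Numerically: 1/9 ≈ 0.111111.
Is 1/9 < 1? YES.
Since P[∪ A_i] ≤ 1/9 < 1, the complement has P[∩ A_i^c] ≥ 1 − 1/9 = 8/9 > 0, so some outcome avoids every A_i.

6·p = 1/9 ≈ 0.111111; existence CERTIFIED by the union bound.


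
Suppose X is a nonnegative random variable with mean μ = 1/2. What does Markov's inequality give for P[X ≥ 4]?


μ = E[X] = 1/2, a = 4.
Markov: P[X ≥ 4] ≤ μ/a = (1/2)/4 = 1/8.
Numerically: ≈ 0.125000.
(Since a = 4 > μ = 0.500000, the bound 1/8 is < 1 and informative.)

P[X ≥ 4] ≤ 1/8 ≈ 0.125000.


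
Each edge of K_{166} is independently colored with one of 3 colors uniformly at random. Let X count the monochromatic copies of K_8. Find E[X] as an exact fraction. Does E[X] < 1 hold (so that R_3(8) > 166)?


E[X] = C(166, 8) · 3^{1 − 28} = 12049276177620 · 3^{−27} = 12049276177620/7625597484987.
As a reduced fraction: E[X] = 148756496020/94143178827 ≈ 1.5801.
Is E[X] < 1? NO.
Since E[X] ≥ 1, the first-moment bound is inconclusive at n = 166; it does NOT by itself certify R_3(8) > 166.

E[X] = 148756496020/94143178827 ≈ 1.5801; E[X] ≥ 1; first-moment method inconclusive here.


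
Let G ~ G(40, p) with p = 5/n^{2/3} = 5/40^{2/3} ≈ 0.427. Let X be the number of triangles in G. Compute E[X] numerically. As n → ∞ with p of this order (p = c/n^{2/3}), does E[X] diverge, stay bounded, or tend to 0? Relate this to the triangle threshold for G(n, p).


Number of potential triangles: C(40, 3) = 9880.
Each occurs with probability p³ ≈ (0.427)³ ≈ 7.81250e-02.
By linearity: E[X] = C(40, 3)·p³ ≈ 9880 · 7.81250e-02 ≈ 771.875.
Since α = 2/3 < 1, p = c/n^{2/3} ≫ 1/n is above the triangle threshold p ~ 1/n. Asymptotically E[X] ~ (c³/6)·n^{3(1−α)} = (5³/6)·n^{1} → ∞; triangles are abundant w.h.p.

E[X] ≈ 771.875; in regime p = Θ(1/n^{2/3}) E[X] diverges (above the triangle threshold p ~ 1/n).


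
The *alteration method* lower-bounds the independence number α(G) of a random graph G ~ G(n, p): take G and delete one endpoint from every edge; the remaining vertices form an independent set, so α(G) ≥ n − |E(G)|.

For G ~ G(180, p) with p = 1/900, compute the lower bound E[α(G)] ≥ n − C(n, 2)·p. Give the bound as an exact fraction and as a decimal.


E[|E(G)|] = C(180, 2)·p = 16110 · (1/900) = 179/10.
E[α(G)] ≥ n − E[|E(G)|] = 180 − 179/10 = 1621/10.
Numerically: ≈ 162.10000.
(This is only a lower bound; the true E[α(G)] may be larger.)

E[α(G)] ≥ 1621/10 ≈ 162.10000.


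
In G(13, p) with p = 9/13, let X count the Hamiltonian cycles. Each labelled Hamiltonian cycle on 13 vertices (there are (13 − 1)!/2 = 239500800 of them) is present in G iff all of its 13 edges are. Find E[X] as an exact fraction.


K_13 has (13 − 1)!/2 = 239500800 labelled Hamiltonian cycles.
For each such Hamiltonian cycle H, let X_H = 1 if all 13 edges of H are present in G. Then P[X_H = 1] = p^{13} = (9/13)^{13} = 2541865828329/302875106592253.
By linearity: E[X] = Σ_H E[X_H] = 239500800 · p^{13} = 239500800 · 2541865828329/302875106592253 = 608778899377458163200/302875106592253.
Numerically: E[X] ≈ 2.01e+06.

E[X] = 239500800 · (9/13)^{13} = 608778899377458163200/302875106592253 ≈ 2.01e+06.


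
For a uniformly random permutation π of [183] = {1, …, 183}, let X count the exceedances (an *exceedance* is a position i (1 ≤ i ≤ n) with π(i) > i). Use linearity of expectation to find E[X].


Write X = Σ_{i=1}^{183} X_i, where X_i = 1_{π(i) > i}.
For each fixed i, π(i) is uniform over {1, …, 183} (marginal of a uniform permutation), so P[π(i) > i] = (n − i)/n. Summing: Σ_{i=1}^{183} (n − i)/n = (0 + 1 + … + 182)/183 = 183(183 − 1)/(2·183) = (183 − 1)/2.
Hence E[X] = Σ_{i=1}^{183} (183 − i)/183 = 91 ≈ 91.00000.

E[X] = 91 = 91.00000.


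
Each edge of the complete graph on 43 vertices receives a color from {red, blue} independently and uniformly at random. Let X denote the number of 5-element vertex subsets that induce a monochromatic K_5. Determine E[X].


Let X = Σ_S X_S over the C(43, 5) = 962598 subsets S of size 5, where X_S = 1 if the K_5 on S is monochromatic.
For a fixed S, the K_5 on S has C(5, 2) = 10 edges. P[all 10 edges red] = (1/2)^10, and likewise for blue, so P[monochromatic] = 2·(1/2)^10 = 2^{1 − 10} = 1/512.
By linearity: E[X] = C(43, 5) · 2^{1 − 10} = 962598 · 1/512 = 481299/256.
Numerically: E[X] ≈ 1880.074219.

E[X] = C(43,5)·2^(1−C(5,2)) = 481299/256 ≈ 1880.074219.


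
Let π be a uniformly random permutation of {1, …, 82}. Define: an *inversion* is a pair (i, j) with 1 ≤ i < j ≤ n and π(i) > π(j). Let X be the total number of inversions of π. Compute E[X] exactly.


Write X = Σ X_I over the C(82, 2) = 3321 pairs i < j, with X_I the indicator of one inversion.
There are 3321 indicators.
For each fixed pair i < j, the values π(i) and π(j) are two distinct elements of {1, …, 82} in uniformly random order; by symmetry P[π(i) > π(j)] = 1/2.
By linearity: E[X] = 3321 · (1/2) = C(82, 2) · (1/2) = 3321/2 = 3321/2 ≈ 1660.5000.

E[X] = 3321/2 = 1660.5000.


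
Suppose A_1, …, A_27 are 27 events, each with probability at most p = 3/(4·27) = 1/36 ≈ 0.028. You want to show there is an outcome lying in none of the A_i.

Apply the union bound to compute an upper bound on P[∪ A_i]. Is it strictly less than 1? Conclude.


Union bound: P[∪_{i=1}^{27} A_i] ≤ Σ_i P[A_i] ≤ 27·p = 27·(1/36) = 3/4.
Numerically: 3/4 ≈ 0.750.
Is 3/4 < 1? YES.
Since P[∪ A_i] ≤ 3/4 < 1, the complement has P[∩ A_i^c] ≥ 1 − 3/4 = 1/4 > 0, so some outcome avoids every A_i.

27·p = 3/4 ≈ 0.750; existence CERTIFIED by the union bound.


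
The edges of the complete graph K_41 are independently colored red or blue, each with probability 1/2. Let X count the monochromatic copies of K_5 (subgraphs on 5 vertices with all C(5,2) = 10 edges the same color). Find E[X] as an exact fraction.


Let X = Σ_S X_S over the C(41, 5) = 749398 subsets S of size 5, where X_S = 1 if the K_5 on S is monochromatic.
For a fixed S, the K_5 on S has C(5, 2) = 10 edges. P[all 10 edges red] = (1/2)^10, and likewise for blue, so P[monochromatic] = 2·(1/2)^10 = 2^{1 − 10} = 1/512.
Summing: E[X] = C(41, 5) · 2^{1 − 10} = 749398 · 1/512 = 374699/256.
Numerically: E[X] ≈ 1463.6680.

E[X] = C(41,5)·2^(1−C(5,2)) = 374699/256 ≈ 1463.6680.


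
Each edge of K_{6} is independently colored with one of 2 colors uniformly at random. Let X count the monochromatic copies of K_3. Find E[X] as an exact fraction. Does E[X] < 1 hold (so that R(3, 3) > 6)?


E[X] = C(6, 3) · 2^{1 − 3} = 20 · 2^{−2} = 20/4.
As a reduced fraction: E[X] = 5 ≈ 5.000000.
Is E[X] < 1? NO.
Since E[X] ≥ 1, the first-moment bound is inconclusive at n = 6; it does NOT by itself certify R(3, 3) > 6.

E[X] = 5 ≈ 5.000000; E[X] ≥ 1; first-moment method inconclusive here.


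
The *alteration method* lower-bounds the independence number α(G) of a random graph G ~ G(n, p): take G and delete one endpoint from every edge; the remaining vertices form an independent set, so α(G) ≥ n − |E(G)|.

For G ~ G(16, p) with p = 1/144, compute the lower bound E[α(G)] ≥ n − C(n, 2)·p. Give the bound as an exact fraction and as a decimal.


E[|E(G)|] = C(16, 2)·p = 120 · (1/144) = 5/6.
E[α(G)] ≥ n − E[|E(G)|] = 16 − 5/6 = 91/6.
Numerically: ≈ 15.16667.
(This is only a lower bound; the true E[α(G)] may be larger.)

E[α(G)] ≥ 91/6 ≈ 15.16667.


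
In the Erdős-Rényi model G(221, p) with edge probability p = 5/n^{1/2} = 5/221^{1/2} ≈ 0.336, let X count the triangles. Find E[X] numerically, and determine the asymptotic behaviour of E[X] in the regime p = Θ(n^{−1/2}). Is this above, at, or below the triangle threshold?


Number of potential triangles: C(221, 3) = 1774630.
Each occurs with probability p³ ≈ (0.336)³ ≈ 3.80471e-02.
By linearity: E[X] = C(221, 3)·p³ ≈ 1774630 · 3.80471e-02 ≈ 67519.532.
Since α = 1/2 < 1, p = c/n^{1/2} ≫ 1/n is above the triangle threshold p ~ 1/n. Asymptotically E[X] ~ (c³/6)·n^{3(1−α)} = (5³/6)·n^{1.5} → ∞; triangles are abundant w.h.p.

E[X] ≈ 67519.532; in regime p = Θ(1/n^{1/2}) E[X] diverges (above the triangle threshold p ~ 1/n).


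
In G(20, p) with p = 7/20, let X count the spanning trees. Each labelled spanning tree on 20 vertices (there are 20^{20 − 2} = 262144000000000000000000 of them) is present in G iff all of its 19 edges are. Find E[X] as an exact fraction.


K_20 has 20^{20 − 2} = 262144000000000000000000 labelled spanning trees.
For each such spanning tree H, let X_H = 1 if all 19 edges of H are present in G. Then P[X_H = 1] = p^{19} = (7/20)^{19} = 11398895185373143/5242880000000000000000000.
Summing the indicators: E[X] = Σ_H E[X_H] = 262144000000000000000000 · p^{19} = 262144000000000000000000 · 11398895185373143/5242880000000000000000000 = 11398895185373143/20.
Numerically: E[X] ≈ 5.7e+14.

E[X] = 262144000000000000000000 · (7/20)^{19} = 11398895185373143/20 ≈ 5.7e+14.


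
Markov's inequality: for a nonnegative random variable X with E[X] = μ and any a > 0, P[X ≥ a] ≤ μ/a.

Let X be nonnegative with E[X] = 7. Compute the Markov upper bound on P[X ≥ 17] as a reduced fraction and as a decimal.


μ = E[X] = 7, a = 17.
Markov: P[X ≥ 17] ≤ μ/a = (7)/17 = 7/17.
Numerically: ≈ 0.411765.
(Since a = 17 > μ = 7.000000, the bound 7/17 is < 1 and informative.)

P[X ≥ 17] ≤ 7/17 ≈ 0.411765.
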